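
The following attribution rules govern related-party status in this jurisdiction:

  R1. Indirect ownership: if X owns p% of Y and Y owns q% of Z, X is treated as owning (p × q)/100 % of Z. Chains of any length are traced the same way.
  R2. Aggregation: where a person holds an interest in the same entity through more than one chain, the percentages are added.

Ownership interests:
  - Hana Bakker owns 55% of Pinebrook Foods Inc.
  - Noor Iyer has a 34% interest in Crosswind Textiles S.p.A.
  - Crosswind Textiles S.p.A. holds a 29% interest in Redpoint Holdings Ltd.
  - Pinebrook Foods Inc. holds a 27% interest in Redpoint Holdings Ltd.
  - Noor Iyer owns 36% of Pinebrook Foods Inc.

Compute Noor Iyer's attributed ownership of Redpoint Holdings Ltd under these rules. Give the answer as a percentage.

19.58%

Chain via Crosswind Textiles S.p.A. (R1): 34% × 29% = 9.86% of Redpoint Holdings Ltd.
Chain via Pinebrook Foods Inc. (R1): 36% × 27% = 9.72% of Redpoint Holdings Ltd.
Aggregating (R2): 9.86% + 9.72% = 19.58%.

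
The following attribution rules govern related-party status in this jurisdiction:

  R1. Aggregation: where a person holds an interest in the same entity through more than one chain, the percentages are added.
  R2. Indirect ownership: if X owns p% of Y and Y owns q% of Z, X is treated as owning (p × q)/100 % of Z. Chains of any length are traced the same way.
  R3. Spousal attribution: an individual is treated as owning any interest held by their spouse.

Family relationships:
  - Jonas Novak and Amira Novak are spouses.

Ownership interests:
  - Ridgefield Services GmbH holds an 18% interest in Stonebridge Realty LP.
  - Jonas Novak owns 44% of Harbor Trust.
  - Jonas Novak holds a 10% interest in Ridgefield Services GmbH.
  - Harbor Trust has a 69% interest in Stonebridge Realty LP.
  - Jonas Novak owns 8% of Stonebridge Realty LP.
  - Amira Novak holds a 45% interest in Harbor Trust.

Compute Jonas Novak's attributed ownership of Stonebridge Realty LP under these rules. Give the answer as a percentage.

71.21%

By spousal attribution (R3), Jonas Novak is treated as also owning Amira Novak's interest in Harbor Trust, giving 44% + 45% = 89%.
Chain via Ridgefield Services GmbH (R2): 10% × 18% = 1.8% of Stonebridge Realty LP.
Chain via Harbor Trust (R2): 89% × 69% = 61.41% of Stonebridge Realty LP.
Direct interest in Stonebridge Realty LP: 8%.
Aggregating (R1): 1.8% + 61.41% + 8% = 71.21%.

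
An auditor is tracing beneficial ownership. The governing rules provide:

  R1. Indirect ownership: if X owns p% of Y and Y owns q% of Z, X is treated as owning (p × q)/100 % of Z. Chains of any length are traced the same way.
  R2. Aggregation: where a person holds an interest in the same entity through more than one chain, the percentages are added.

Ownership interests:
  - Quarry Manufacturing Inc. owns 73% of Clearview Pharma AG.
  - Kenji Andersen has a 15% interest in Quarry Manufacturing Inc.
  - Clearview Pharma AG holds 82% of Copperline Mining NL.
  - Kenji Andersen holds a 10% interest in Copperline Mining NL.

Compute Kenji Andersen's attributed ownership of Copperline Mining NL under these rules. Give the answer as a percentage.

18.979%

Chain via Quarry Manufacturing Inc. → Clearview Pharma AG (R1): 15% × 73% × 82% = 8.979% of Copperline Mining NL.
Direct interest in Copperline Mining NL: 10%.
Aggregating (R2): 8.979% + 10% = 18.979%.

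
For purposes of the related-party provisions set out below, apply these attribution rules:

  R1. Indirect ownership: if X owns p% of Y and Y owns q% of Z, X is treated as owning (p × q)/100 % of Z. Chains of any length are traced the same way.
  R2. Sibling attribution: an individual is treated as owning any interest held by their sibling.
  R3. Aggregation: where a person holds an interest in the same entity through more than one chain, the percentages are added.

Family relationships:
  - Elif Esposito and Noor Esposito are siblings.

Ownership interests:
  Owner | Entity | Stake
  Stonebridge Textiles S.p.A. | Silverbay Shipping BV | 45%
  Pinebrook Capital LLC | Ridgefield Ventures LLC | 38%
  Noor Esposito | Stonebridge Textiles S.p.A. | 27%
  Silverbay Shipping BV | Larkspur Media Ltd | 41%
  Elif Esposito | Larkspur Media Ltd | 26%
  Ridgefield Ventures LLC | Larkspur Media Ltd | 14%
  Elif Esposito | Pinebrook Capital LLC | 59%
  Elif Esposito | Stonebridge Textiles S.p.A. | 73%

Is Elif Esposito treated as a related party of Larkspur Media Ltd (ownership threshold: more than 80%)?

No

By sibling attribution (R2), Elif Esposito is treated as also owning Noor Esposito's interest in Stonebridge Textiles S.p.A, giving 73% + 27% = 100%.
Chain via Stonebridge Textiles S.p.A. → Silverbay Shipping BV (R1): 100% × 45% × 41% = 18.45% of Larkspur Media Ltd.
Chain via Pinebrook Capital LLC → Ridgefield Ventures LLC (R1): 59% × 38% × 14% = 3.1388% of Larkspur Media Ltd.
Direct interest in Larkspur Media Ltd: 26%.
Aggregating (R3): 18.45% + 3.1388% + 26% = 47.5888%.
47.5888% does not exceed the 80% threshold, so Elif is not a related party to Larkspur Media Ltd.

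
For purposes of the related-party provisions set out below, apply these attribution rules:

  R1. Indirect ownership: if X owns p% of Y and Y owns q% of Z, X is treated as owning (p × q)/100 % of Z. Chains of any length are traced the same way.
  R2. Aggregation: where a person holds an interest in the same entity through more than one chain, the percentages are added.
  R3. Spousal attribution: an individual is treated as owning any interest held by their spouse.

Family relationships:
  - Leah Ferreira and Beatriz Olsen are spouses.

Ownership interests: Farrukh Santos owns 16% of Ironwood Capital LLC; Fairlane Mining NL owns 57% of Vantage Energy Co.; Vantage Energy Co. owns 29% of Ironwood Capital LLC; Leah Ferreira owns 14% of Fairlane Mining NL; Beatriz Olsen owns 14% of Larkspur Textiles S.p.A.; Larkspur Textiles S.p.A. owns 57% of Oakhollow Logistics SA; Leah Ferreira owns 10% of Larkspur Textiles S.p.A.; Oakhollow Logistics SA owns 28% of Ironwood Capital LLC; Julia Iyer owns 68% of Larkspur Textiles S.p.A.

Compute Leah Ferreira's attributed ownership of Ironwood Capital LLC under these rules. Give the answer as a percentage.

By spousal attribution (R3), Leah Ferreira is treated as also owning Beatriz Olsen's interest in Larkspur Textiles S.p.A, giving 10% + 14% = 24%.
Chain via Larkspur Textiles S.p.A. → Oakhollow Logistics SA (R1): 24% × 57% × 28% = 3.8304% of Ironwood Capital LLC.
Chain via Fairlane Mining NL → Vantage Energy Co. (R1): 14% × 57% × 29% = 2.3142% of Ironwood Capital LLC.
Aggregating (R2): 3.8304% + 2.3142% = 6.1446%.

6.1446%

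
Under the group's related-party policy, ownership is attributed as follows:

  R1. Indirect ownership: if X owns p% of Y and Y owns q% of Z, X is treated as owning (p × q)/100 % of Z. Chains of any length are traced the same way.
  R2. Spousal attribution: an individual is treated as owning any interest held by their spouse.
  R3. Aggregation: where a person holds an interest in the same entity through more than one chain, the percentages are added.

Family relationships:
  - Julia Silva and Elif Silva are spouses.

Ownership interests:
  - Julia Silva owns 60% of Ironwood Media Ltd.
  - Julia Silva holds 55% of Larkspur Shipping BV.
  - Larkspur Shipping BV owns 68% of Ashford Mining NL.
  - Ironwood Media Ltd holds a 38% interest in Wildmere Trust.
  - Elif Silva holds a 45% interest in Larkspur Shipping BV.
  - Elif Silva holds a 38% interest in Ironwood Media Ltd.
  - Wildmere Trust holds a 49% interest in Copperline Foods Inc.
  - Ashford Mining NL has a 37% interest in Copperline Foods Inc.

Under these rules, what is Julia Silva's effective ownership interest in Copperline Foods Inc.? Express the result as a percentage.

By spousal attribution (R2), Julia Silva is treated as also owning Elif Silva's interest in Ironwood Media Ltd, giving 60% + 38% = 98%.
By spousal attribution (R2), Julia Silva is treated as also owning Elif Silva's interest in Larkspur Shipping BV, giving 55% + 45% = 100%.
Chain via Ironwood Media Ltd → Wildmere Trust (R1): 98% × 38% × 49% = 18.2476% of Copperline Foods Inc.
Chain via Larkspur Shipping BV → Ashford Mining NL (R1): 100% × 68% × 37% = 25.16% of Copperline Foods Inc.
Aggregating (R3): 18.2476% + 25.16% = 43.4076%.

43.4076%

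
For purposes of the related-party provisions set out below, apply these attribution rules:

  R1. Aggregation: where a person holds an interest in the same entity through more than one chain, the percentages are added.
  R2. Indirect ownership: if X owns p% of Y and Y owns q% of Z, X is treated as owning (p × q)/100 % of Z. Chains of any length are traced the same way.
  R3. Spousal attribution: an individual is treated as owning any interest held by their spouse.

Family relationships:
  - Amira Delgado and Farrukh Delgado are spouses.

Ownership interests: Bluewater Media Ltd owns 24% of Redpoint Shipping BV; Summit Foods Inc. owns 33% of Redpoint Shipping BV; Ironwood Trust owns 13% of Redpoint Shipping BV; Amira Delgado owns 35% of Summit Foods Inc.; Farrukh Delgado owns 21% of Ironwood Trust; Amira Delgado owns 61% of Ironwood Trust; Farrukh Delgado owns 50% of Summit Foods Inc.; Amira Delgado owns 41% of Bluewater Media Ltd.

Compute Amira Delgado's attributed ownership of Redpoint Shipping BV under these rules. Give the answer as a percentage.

By spousal attribution (R3), Amira Delgado is treated as also owning Farrukh Delgado's interest in Ironwood Trust, giving 61% + 21% = 82%.
By spousal attribution (R3), Amira Delgado is treated as also owning Farrukh Delgado's interest in Summit Foods Inc, giving 35% + 50% = 85%.
Chain via Ironwood Trust (R2): 82% × 13% = 10.66% of Redpoint Shipping BV.
Chain via Summit Foods Inc. (R2): 85% × 33% = 28.05% of Redpoint Shipping BV.
Chain via Bluewater Media Ltd (R2): 41% × 24% = 9.84% of Redpoint Shipping BV.
Aggregating (R1): 10.66% + 28.05% + 9.84% = 48.55%.

48.55%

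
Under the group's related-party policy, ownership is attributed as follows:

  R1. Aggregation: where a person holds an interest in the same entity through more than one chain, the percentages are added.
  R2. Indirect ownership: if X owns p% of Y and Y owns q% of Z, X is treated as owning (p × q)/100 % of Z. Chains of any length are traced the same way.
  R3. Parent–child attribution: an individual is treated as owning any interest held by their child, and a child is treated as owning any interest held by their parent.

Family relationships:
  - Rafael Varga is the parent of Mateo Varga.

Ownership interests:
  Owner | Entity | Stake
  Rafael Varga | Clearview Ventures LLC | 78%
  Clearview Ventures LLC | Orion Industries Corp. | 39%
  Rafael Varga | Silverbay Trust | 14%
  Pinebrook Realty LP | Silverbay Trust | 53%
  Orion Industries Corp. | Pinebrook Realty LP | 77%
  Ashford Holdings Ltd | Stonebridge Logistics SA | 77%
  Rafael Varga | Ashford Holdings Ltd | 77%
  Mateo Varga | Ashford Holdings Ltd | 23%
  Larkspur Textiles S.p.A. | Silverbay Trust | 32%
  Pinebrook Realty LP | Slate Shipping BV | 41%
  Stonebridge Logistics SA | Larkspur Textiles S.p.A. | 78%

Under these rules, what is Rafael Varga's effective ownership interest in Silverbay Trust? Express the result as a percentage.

45.633602%

By parent–child attribution (R3), Rafael Varga is treated as also owning Mateo Varga's interest in Ashford Holdings Ltd, giving 77% + 23% = 100%.
Chain via Ashford Holdings Ltd → Stonebridge Logistics SA → Larkspur Textiles S.p.A. (R2): 100% × 77% × 78% × 32% = 19.2192% of Silverbay Trust.
Chain via Clearview Ventures LLC → Orion Industries Corp. → Pinebrook Realty LP (R2): 78% × 39% × 77% × 53% = 12.414402% of Silverbay Trust.
Direct interest in Silverbay Trust: 14%.
Aggregating (R1): 19.2192% + 12.414402% + 14% = 45.633602%.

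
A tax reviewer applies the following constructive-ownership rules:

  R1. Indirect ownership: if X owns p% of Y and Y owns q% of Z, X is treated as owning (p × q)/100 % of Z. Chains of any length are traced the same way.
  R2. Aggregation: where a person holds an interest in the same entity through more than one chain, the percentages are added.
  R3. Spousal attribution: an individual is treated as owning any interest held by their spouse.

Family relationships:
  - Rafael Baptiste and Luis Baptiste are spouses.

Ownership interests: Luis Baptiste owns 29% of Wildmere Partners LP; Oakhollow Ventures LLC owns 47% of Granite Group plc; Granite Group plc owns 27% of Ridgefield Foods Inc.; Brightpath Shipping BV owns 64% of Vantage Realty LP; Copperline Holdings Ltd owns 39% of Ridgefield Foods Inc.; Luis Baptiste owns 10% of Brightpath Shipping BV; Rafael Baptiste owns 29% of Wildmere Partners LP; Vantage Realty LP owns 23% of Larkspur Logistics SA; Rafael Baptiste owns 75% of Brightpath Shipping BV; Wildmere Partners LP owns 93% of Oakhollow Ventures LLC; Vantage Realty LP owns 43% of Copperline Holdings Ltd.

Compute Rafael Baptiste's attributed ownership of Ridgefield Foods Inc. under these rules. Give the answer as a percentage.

By spousal attribution (R3), Rafael Baptiste is treated as also owning Luis Baptiste's interest in Brightpath Shipping BV, giving 75% + 10% = 85%.
By spousal attribution (R3), Rafael Baptiste is treated as also owning Luis Baptiste's interest in Wildmere Partners LP, giving 29% + 29% = 58%.
Chain via Brightpath Shipping BV → Vantage Realty LP → Copperline Holdings Ltd (R1): 85% × 64% × 43% × 39% = 9.12288% of Ridgefield Foods Inc.
Chain via Wildmere Partners LP → Oakhollow Ventures LLC → Granite Group plc (R1): 58% × 93% × 47% × 27% = 6.844986% of Ridgefield Foods Inc.
Aggregating (R2): 9.12288% + 6.844986% = 15.967866%.

15.967866%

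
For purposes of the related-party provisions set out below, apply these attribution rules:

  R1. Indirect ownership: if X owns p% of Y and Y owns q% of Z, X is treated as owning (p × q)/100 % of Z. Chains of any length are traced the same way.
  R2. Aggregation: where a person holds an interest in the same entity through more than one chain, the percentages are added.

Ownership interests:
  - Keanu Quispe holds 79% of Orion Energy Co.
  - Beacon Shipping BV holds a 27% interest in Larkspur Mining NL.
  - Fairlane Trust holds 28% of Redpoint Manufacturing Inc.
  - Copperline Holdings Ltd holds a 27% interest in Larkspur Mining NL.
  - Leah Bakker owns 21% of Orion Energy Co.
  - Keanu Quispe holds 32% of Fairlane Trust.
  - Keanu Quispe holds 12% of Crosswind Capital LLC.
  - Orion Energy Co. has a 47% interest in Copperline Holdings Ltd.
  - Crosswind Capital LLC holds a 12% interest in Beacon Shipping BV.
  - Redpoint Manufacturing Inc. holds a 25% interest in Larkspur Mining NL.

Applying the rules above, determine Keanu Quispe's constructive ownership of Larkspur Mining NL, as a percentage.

12.6539%

Chain via Orion Energy Co. → Copperline Holdings Ltd (R1): 79% × 47% × 27% = 10.0251% of Larkspur Mining NL.
Chain via Crosswind Capital LLC → Beacon Shipping BV (R1): 12% × 12% × 27% = 0.3888% of Larkspur Mining NL.
Chain via Fairlane Trust → Redpoint Manufacturing Inc. (R1): 32% × 28% × 25% = 2.24% of Larkspur Mining NL.
Aggregating (R2): 10.0251% + 0.3888% + 2.24% = 12.6539%.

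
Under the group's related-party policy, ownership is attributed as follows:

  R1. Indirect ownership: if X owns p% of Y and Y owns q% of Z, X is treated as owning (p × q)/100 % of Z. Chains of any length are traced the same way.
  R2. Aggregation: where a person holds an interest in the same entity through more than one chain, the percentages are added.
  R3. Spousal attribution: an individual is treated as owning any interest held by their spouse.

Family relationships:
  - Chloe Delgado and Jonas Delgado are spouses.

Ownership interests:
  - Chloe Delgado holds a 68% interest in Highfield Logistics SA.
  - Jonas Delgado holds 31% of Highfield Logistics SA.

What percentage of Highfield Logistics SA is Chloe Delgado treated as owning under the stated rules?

By spousal attribution (R3), Chloe Delgado is treated as also owning Jonas Delgado's interest in Highfield Logistics SA, giving 68% + 31% = 99%.
Direct interest in Highfield Logistics SA: 99%.

99%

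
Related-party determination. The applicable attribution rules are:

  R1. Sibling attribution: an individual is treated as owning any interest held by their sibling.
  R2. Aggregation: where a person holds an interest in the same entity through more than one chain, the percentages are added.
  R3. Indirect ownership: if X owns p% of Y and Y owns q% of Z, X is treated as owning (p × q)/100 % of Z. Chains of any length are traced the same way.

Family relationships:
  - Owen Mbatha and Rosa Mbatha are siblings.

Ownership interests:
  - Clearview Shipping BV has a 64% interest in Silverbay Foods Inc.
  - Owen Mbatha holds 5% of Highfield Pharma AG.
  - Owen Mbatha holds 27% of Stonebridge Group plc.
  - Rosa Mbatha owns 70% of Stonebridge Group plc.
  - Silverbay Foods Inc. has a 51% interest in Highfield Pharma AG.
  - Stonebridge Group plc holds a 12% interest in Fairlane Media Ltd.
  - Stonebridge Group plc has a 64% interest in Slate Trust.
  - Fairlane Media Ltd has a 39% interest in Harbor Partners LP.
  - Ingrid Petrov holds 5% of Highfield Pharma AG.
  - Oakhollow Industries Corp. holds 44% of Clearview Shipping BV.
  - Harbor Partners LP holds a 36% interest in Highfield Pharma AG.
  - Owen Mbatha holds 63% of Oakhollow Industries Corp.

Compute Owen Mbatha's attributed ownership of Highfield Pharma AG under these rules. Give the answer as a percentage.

By sibling attribution (R1), Owen Mbatha is treated as also owning Rosa Mbatha's interest in Stonebridge Group plc, giving 27% + 70% = 97%.
Chain via Stonebridge Group plc → Fairlane Media Ltd → Harbor Partners LP (R3): 97% × 12% × 39% × 36% = 1.634256% of Highfield Pharma AG.
Chain via Oakhollow Industries Corp. → Clearview Shipping BV → Silverbay Foods Inc. (R3): 63% × 44% × 64% × 51% = 9.047808% of Highfield Pharma AG.
Direct interest in Highfield Pharma AG: 5%.
Aggregating (R2): 1.634256% + 9.047808% + 5% = 15.682064%.

15.682064%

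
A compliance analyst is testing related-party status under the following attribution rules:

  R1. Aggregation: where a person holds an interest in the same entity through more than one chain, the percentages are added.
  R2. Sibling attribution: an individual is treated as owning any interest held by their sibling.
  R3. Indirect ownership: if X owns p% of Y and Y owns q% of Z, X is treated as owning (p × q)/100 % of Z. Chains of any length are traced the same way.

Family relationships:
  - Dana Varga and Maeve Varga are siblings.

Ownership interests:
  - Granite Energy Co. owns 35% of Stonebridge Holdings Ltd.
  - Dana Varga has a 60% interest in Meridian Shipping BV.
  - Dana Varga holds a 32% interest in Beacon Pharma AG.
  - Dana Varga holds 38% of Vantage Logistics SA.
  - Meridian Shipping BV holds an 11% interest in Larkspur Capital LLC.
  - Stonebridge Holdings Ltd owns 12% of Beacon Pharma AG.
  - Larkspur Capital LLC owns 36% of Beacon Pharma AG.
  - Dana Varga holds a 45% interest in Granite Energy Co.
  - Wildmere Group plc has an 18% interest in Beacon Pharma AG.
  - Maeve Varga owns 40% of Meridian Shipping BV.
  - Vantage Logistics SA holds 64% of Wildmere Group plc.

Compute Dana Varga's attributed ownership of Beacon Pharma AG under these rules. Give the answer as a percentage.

By sibling attribution (R2), Dana Varga is treated as also owning Maeve Varga's interest in Meridian Shipping BV, giving 60% + 40% = 100%.
Chain via Granite Energy Co. → Stonebridge Holdings Ltd (R3): 45% × 35% × 12% = 1.89% of Beacon Pharma AG.
Chain via Vantage Logistics SA → Wildmere Group plc (R3): 38% × 64% × 18% = 4.3776% of Beacon Pharma AG.
Chain via Meridian Shipping BV → Larkspur Capital LLC (R3): 100% × 11% × 36% = 3.96% of Beacon Pharma AG.
Direct interest in Beacon Pharma AG: 32%.
Aggregating (R1): 1.89% + 4.3776% + 3.96% + 32% = 42.2276%.

42.2276%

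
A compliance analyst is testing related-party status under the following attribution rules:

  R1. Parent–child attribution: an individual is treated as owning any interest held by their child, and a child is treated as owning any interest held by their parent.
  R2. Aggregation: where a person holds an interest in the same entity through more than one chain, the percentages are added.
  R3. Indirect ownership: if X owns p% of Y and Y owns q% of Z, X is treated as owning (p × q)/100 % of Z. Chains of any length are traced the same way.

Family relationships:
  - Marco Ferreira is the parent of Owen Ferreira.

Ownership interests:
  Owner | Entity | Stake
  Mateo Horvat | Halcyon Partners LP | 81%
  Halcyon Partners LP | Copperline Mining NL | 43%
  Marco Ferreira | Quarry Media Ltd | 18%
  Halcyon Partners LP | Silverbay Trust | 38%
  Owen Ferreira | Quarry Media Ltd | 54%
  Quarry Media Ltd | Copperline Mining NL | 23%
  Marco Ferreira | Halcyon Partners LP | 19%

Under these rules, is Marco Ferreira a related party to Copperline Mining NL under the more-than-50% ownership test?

No

By parent–child attribution (R1), Marco Ferreira is treated as also owning Owen Ferreira's interest in Quarry Media Ltd, giving 18% + 54% = 72%.
Chain via Halcyon Partners LP (R3): 19% × 43% = 8.17% of Copperline Mining NL.
Chain via Quarry Media Ltd (R3): 72% × 23% = 16.56% of Copperline Mining NL.
Aggregating (R2): 8.17% + 16.56% = 24.73%.
24.73% does not exceed the 50% threshold, so Marco is not a related party to Copperline Mining NL.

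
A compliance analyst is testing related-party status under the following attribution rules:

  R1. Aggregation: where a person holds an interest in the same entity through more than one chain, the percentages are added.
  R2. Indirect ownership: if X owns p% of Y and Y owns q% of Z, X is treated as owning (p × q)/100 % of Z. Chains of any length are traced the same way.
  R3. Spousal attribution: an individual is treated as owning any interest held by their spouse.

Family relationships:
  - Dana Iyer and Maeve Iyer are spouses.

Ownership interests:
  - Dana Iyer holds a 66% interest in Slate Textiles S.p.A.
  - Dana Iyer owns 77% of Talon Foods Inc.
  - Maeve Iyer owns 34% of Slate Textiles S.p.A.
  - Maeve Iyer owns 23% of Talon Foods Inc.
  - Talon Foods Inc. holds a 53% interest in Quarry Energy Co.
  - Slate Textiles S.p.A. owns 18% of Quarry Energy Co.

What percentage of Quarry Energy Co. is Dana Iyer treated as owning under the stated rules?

By spousal attribution (R3), Dana Iyer is treated as also owning Maeve Iyer's interest in Talon Foods Inc, giving 77% + 23% = 100%.
By spousal attribution (R3), Dana Iyer is treated as also owning Maeve Iyer's interest in Slate Textiles S.p.A, giving 66% + 34% = 100%.
Chain via Talon Foods Inc. (R2): 100% × 53% = 53% of Quarry Energy Co.
Chain via Slate Textiles S.p.A. (R2): 100% × 18% = 18% of Quarry Energy Co.
Aggregating (R1): 53% + 18% = 71%.

71%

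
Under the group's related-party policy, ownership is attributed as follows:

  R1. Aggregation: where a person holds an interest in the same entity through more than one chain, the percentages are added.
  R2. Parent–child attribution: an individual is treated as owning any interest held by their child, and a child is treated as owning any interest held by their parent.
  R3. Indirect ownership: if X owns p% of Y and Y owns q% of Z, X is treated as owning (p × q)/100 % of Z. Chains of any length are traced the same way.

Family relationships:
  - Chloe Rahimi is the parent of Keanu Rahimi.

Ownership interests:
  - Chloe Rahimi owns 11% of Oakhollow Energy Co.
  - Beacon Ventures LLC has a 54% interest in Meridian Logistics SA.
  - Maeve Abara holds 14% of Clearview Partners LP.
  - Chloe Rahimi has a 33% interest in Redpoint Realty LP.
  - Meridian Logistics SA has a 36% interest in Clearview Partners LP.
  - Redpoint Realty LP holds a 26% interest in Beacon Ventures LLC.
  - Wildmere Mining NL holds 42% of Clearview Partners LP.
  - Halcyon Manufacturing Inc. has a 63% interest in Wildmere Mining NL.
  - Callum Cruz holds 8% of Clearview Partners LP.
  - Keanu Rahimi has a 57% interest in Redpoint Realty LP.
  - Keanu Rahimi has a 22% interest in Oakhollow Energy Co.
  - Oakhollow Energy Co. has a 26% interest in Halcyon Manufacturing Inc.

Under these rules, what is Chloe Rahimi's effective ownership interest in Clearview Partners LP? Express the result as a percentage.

By parent–child attribution (R2), Chloe Rahimi is treated as also owning Keanu Rahimi's interest in Redpoint Realty LP, giving 33% + 57% = 90%.
By parent–child attribution (R2), Chloe Rahimi is treated as also owning Keanu Rahimi's interest in Oakhollow Energy Co, giving 11% + 22% = 33%.
Chain via Redpoint Realty LP → Beacon Ventures LLC → Meridian Logistics SA (R3): 90% × 26% × 54% × 36% = 4.54896% of Clearview Partners LP.
Chain via Oakhollow Energy Co. → Halcyon Manufacturing Inc. → Wildmere Mining NL (R3): 33% × 26% × 63% × 42% = 2.270268% of Clearview Partners LP.
Aggregating (R1): 4.54896% + 2.270268% = 6.819228%.

6.819228%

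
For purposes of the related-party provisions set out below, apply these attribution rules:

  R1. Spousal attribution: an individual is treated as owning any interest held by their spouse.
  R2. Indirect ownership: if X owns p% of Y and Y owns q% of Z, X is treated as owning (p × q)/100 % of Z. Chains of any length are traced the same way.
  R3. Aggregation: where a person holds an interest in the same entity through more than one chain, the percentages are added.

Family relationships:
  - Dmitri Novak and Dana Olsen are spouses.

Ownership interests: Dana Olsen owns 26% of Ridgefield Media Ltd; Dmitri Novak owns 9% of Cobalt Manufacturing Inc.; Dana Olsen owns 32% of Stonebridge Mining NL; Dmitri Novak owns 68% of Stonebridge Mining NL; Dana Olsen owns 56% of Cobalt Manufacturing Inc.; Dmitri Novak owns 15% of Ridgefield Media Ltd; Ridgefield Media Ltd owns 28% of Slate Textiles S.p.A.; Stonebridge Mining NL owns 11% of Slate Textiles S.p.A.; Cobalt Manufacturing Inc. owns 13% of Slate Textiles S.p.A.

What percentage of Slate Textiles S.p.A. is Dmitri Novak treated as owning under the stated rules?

By spousal attribution (R1), Dmitri Novak is treated as also owning Dana Olsen's interest in Stonebridge Mining NL, giving 68% + 32% = 100%.
By spousal attribution (R1), Dmitri Novak is treated as also owning Dana Olsen's interest in Ridgefield Media Ltd, giving 15% + 26% = 41%.
By spousal attribution (R1), Dmitri Novak is treated as also owning Dana Olsen's interest in Cobalt Manufacturing Inc, giving 9% + 56% = 65%.
Chain via Stonebridge Mining NL (R2): 100% × 11% = 11% of Slate Textiles S.p.A.
Chain via Ridgefield Media Ltd (R2): 41% × 28% = 11.48% of Slate Textiles S.p.A.
Chain via Cobalt Manufacturing Inc. (R2): 65% × 13% = 8.45% of Slate Textiles S.p.A.
Aggregating (R3): 11% + 11.48% + 8.45% = 30.93%.

30.93%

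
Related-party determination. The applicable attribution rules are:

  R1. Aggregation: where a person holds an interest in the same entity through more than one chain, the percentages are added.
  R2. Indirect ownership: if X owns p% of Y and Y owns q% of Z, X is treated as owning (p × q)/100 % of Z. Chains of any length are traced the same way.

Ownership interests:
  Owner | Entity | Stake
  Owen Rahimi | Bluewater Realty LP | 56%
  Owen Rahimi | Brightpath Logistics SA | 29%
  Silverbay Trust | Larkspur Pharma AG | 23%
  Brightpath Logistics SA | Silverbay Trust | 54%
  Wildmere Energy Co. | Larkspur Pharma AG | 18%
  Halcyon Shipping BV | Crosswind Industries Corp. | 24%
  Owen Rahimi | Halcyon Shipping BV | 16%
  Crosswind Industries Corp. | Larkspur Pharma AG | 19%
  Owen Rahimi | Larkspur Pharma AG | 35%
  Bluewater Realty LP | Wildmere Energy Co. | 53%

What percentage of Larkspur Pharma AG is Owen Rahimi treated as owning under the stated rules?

Chain via Halcyon Shipping BV → Crosswind Industries Corp. (R2): 16% × 24% × 19% = 0.7296% of Larkspur Pharma AG.
Chain via Bluewater Realty LP → Wildmere Energy Co. (R2): 56% × 53% × 18% = 5.3424% of Larkspur Pharma AG.
Chain via Brightpath Logistics SA → Silverbay Trust (R2): 29% × 54% × 23% = 3.6018% of Larkspur Pharma AG.
Direct interest in Larkspur Pharma AG: 35%.
Aggregating (R1): 0.7296% + 5.3424% + 3.6018% + 35% = 44.6738%.

44.6738%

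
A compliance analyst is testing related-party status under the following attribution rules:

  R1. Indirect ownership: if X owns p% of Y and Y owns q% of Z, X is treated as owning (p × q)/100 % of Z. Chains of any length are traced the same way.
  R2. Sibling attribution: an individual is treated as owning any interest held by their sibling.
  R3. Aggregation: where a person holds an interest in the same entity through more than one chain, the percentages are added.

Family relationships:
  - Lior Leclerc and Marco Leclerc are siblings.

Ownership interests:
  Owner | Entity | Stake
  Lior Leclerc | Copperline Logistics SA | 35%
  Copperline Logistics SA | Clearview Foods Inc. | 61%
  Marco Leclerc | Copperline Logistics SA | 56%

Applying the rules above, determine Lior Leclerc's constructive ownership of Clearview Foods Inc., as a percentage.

By sibling attribution (R2), Lior Leclerc is treated as also owning Marco Leclerc's interest in Copperline Logistics SA, giving 35% + 56% = 91%.
Chain via Copperline Logistics SA (R1): 91% × 61% = 55.51% of Clearview Foods Inc.

55.51%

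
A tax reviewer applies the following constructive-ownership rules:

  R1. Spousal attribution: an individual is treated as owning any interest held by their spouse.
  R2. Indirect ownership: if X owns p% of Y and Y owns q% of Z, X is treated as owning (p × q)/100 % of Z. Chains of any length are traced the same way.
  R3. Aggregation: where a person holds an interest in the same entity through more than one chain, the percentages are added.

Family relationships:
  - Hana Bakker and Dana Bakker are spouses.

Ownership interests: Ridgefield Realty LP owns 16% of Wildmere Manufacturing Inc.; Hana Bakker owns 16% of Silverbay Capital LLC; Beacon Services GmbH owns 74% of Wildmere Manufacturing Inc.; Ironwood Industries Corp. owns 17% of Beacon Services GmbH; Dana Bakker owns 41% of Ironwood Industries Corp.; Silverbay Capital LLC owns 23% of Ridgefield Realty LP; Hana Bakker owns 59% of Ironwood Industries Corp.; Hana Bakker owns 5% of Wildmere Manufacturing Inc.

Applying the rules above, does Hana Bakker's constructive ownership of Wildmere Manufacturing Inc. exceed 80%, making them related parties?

No

By spousal attribution (R1), Hana Bakker is treated as also owning Dana Bakker's interest in Ironwood Industries Corp, giving 59% + 41% = 100%.
Chain via Ironwood Industries Corp. → Beacon Services GmbH (R2): 100% × 17% × 74% = 12.58% of Wildmere Manufacturing Inc.
Chain via Silverbay Capital LLC → Ridgefield Realty LP (R2): 16% × 23% × 16% = 0.5888% of Wildmere Manufacturing Inc.
Direct interest in Wildmere Manufacturing Inc: 5%.
Aggregating (R3): 12.58% + 0.5888% + 5% = 18.1688%.
18.1688% does not exceed the 80% threshold, so Hana is not a related party to Wildmere Manufacturing Inc.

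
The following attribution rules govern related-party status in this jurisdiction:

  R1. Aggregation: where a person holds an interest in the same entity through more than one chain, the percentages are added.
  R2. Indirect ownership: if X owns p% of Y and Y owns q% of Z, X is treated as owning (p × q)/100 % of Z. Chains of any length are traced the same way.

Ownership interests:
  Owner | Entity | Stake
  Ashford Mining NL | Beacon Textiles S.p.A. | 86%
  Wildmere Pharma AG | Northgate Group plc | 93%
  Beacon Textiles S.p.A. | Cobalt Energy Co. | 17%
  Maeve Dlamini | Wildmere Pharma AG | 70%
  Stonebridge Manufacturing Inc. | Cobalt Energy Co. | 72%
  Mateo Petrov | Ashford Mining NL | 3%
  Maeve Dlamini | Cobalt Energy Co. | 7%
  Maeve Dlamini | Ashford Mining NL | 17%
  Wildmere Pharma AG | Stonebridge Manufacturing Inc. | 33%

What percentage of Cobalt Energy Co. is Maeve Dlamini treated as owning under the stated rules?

Chain via Ashford Mining NL → Beacon Textiles S.p.A. (R2): 17% × 86% × 17% = 2.4854% of Cobalt Energy Co.
Chain via Wildmere Pharma AG → Stonebridge Manufacturing Inc. (R2): 70% × 33% × 72% = 16.632% of Cobalt Energy Co.
Direct interest in Cobalt Energy Co: 7%.
Aggregating (R1): 2.4854% + 16.632% + 7% = 26.1174%.

26.1174%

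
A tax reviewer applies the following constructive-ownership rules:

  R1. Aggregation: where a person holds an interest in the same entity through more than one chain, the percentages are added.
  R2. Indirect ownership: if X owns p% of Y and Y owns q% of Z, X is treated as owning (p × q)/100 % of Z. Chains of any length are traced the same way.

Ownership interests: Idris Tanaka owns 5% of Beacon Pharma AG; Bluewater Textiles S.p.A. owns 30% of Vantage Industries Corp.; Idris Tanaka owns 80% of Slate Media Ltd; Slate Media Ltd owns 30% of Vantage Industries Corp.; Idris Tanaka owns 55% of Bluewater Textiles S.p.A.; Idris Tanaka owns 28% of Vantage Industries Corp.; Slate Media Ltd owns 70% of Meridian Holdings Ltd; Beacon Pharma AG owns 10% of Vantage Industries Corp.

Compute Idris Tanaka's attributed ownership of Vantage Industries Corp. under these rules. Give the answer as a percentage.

69%

Chain via Beacon Pharma AG (R2): 5% × 10% = 0.5% of Vantage Industries Corp.
Chain via Bluewater Textiles S.p.A. (R2): 55% × 30% = 16.5% of Vantage Industries Corp.
Chain via Slate Media Ltd (R2): 80% × 30% = 24% of Vantage Industries Corp.
Direct interest in Vantage Industries Corp: 28%.
Aggregating (R1): 0.5% + 16.5% + 24% + 28% = 69%.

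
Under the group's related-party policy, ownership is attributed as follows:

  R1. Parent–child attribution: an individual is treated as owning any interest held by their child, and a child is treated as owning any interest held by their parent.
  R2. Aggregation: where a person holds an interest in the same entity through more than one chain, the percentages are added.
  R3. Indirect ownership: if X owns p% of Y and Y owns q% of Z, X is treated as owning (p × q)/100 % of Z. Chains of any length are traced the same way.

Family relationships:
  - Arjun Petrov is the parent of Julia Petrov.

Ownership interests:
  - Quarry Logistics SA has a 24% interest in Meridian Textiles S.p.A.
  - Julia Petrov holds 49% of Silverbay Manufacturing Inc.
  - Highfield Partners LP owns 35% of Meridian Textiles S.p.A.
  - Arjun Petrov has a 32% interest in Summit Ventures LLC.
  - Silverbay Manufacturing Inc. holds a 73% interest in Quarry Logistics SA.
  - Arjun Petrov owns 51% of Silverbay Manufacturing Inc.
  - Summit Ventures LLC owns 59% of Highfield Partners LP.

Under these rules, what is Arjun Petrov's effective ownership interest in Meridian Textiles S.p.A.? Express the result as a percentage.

24.128%

By parent–child attribution (R1), Arjun Petrov is treated as also owning Julia Petrov's interest in Silverbay Manufacturing Inc, giving 51% + 49% = 100%.
Chain via Summit Ventures LLC → Highfield Partners LP (R3): 32% × 59% × 35% = 6.608% of Meridian Textiles S.p.A.
Chain via Silverbay Manufacturing Inc. → Quarry Logistics SA (R3): 100% × 73% × 24% = 17.52% of Meridian Textiles S.p.A.
Aggregating (R2): 6.608% + 17.52% = 24.128%.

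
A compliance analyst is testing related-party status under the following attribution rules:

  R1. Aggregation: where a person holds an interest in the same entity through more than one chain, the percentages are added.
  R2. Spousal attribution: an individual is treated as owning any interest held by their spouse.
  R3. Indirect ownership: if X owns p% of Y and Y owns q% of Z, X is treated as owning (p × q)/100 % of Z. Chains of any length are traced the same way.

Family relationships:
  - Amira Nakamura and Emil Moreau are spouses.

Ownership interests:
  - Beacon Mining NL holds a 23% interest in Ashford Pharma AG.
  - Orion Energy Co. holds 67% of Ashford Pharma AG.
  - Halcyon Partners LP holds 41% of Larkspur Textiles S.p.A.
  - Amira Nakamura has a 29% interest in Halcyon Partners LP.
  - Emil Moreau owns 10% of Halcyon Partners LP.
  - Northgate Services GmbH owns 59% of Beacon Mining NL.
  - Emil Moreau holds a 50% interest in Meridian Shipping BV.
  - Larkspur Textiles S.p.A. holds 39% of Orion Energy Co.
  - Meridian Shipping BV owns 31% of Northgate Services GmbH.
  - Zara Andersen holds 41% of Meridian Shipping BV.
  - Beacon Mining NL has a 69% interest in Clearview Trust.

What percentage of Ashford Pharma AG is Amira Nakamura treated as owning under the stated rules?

By spousal attribution (R2), Amira Nakamura is treated as also owning Emil Moreau's interest in Halcyon Partners LP, giving 29% + 10% = 39%.
By spousal attribution (R2), Amira Nakamura is treated as owning Emil Moreau's 50% interest in Meridian Shipping BV.
Chain via Halcyon Partners LP → Larkspur Textiles S.p.A. → Orion Energy Co. (R3): 39% × 41% × 39% × 67% = 4.178187% of Ashford Pharma AG.
Chain via Meridian Shipping BV → Northgate Services GmbH → Beacon Mining NL (R3): 50% × 31% × 59% × 23% = 2.10335% of Ashford Pharma AG.
Aggregating (R1): 4.178187% + 2.10335% = 6.281537%.

6.281537%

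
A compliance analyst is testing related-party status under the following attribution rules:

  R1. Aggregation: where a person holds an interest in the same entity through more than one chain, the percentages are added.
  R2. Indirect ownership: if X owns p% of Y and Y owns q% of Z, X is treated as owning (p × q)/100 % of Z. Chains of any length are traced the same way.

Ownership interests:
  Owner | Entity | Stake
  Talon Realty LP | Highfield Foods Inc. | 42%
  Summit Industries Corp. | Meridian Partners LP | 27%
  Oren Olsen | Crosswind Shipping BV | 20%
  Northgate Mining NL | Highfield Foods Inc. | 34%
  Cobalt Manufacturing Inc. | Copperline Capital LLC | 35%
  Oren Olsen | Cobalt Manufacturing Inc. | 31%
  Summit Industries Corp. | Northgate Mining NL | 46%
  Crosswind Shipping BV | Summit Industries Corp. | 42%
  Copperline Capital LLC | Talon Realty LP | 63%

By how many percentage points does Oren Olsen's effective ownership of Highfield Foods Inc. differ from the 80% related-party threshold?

Chain via Crosswind Shipping BV → Summit Industries Corp. → Northgate Mining NL (R2): 20% × 42% × 46% × 34% = 1.31376% of Highfield Foods Inc.
Chain via Cobalt Manufacturing Inc. → Copperline Capital LLC → Talon Realty LP (R2): 31% × 35% × 63% × 42% = 2.87091% of Highfield Foods Inc.
Aggregating (R1): 1.31376% + 2.87091% = 4.18467%.
4.18467% falls short of the 80% threshold by 75.81533 percentage points.

75.81533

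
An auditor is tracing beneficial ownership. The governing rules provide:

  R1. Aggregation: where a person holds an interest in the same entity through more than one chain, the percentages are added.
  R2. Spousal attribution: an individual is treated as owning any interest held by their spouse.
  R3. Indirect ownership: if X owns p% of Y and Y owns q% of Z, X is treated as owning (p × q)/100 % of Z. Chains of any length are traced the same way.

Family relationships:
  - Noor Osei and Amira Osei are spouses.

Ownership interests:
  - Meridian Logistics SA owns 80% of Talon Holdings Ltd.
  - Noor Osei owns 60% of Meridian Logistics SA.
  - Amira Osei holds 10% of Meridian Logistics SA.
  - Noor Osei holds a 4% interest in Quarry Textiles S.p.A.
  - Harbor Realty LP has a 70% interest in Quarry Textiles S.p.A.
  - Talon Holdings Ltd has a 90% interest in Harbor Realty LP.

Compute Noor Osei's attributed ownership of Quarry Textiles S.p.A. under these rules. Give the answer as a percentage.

By spousal attribution (R2), Noor Osei is treated as also owning Amira Osei's interest in Meridian Logistics SA, giving 60% + 10% = 70%.
Chain via Meridian Logistics SA → Talon Holdings Ltd → Harbor Realty LP (R3): 70% × 80% × 90% × 70% = 35.28% of Quarry Textiles S.p.A.
Direct interest in Quarry Textiles S.p.A: 4%.
Aggregating (R1): 35.28% + 4% = 39.28%.

39.28%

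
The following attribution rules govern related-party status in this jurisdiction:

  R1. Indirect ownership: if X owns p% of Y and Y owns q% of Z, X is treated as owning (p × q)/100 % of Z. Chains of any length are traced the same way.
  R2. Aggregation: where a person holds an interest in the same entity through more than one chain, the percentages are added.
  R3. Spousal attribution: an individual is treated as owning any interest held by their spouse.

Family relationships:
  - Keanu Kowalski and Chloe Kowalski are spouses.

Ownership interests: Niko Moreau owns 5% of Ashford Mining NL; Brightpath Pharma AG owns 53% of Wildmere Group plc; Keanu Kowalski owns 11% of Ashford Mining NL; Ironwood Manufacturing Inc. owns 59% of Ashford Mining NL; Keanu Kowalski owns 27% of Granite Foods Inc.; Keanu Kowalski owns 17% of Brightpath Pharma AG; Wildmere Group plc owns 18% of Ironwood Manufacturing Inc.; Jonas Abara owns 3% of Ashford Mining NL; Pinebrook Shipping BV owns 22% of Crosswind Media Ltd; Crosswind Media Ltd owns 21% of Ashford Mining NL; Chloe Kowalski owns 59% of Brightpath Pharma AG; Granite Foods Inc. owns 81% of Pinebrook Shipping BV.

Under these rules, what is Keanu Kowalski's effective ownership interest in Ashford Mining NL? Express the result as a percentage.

16.28813%

By spousal attribution (R3), Keanu Kowalski is treated as also owning Chloe Kowalski's interest in Brightpath Pharma AG, giving 17% + 59% = 76%.
Chain via Brightpath Pharma AG → Wildmere Group plc → Ironwood Manufacturing Inc. (R1): 76% × 53% × 18% × 59% = 4.277736% of Ashford Mining NL.
Chain via Granite Foods Inc. → Pinebrook Shipping BV → Crosswind Media Ltd (R1): 27% × 81% × 22% × 21% = 1.010394% of Ashford Mining NL.
Direct interest in Ashford Mining NL: 11%.
Aggregating (R2): 4.277736% + 1.010394% + 11% = 16.28813%.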